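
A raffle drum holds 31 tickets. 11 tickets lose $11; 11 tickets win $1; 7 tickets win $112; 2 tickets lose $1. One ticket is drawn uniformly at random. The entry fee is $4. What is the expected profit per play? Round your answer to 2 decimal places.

$17.68

E[payout] = (11/31)·(-11) + (11/31)·1 + (7/31)·112 + (2/31)·(-1) = 672/31
Expected profit = 672/31 − 4 = 548/31 ≈ $17.68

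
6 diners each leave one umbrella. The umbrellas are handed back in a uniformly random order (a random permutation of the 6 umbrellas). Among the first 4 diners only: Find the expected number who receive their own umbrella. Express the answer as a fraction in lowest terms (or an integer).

2/3

Let Xᵢ = 1 if person i gets their own umbrella. For each i, P(Xᵢ=1) = 1/6.
By linearity of expectation, E[X₁+…+X_4] = 4·(1/6) = 2/3.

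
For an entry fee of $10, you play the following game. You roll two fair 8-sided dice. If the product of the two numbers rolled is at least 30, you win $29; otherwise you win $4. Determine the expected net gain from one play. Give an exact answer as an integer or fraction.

41/64 dollars

E[payout] = (47/64)·4 + (17/64)·29 = 681/64
Expected profit = 681/64 − 10 = 41/64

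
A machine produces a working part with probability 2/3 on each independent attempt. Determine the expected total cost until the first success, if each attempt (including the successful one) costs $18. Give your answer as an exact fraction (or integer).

$27

E[#attempts] = 1/p = 3/2; E[cost] = 18·3/2 = 27.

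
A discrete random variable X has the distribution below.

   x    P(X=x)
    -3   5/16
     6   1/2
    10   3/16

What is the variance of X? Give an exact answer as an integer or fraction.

E[X] = (5/16)·(-3) + (1/2)·6 + (3/16)·10 = 63/16
E[X²] = (5/16)·9 + (1/2)·36 + (3/16)·100 = 633/16
Var(X) = 633/16 − (63/16)² = 6159/256

6159/256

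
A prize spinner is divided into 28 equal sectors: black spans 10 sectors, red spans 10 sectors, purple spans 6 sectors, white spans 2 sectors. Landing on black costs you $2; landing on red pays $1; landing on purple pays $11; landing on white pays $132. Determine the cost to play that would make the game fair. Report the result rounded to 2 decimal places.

$11.43

E[payout] = (10/28)·(-2) + (10/28)·1 + (6/28)·11 + (2/28)·132 = 80/7
Fair fee = E[payout] = 80/7 ≈ $11.43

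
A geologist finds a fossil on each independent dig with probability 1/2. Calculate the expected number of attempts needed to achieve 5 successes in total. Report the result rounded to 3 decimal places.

By linearity (sum of 5 independent geometric waits), E[trials] = 5/p = 5/(1/2) = 10.
≈ 10.000

10.000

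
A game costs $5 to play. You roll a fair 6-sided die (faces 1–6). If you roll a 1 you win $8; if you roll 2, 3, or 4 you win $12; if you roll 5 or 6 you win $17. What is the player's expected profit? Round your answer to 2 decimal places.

$8.00

E[payout] = (1/6)·8 + (1/2)·12 + (1/3)·17 = 13
Expected profit = 13 − 5 = 8 ≈ $8.00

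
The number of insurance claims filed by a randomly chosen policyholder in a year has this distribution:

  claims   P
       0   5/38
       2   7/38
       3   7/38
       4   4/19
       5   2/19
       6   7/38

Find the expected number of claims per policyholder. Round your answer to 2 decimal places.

E[X] = (5/38)·0 + (7/38)·2 + (7/38)·3 + (4/19)·4 + (2/19)·5 + (7/38)·6
     = 129/38 ≈ 3.39

3.39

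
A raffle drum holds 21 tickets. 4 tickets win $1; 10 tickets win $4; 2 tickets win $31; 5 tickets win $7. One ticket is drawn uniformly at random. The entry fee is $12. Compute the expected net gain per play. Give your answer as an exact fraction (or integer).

E[payout] = (4/21)·1 + (10/21)·4 + (2/21)·31 + (5/21)·7 = 47/7
Expected profit = 47/7 − 12 = -37/7

-37/7 dollars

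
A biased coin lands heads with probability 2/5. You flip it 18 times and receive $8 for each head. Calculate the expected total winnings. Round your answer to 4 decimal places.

$57.6000

E[#heads] = 18·2/5 = 36/5 (linearity over flips).
E[winnings] = 8·36/5 = 288/5.
≈ 57.6000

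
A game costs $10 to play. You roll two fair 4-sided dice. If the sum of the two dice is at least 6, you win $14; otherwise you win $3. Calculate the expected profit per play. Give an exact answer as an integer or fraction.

E[payout] = (5/8)·3 + (3/8)·14 = 57/8
Expected profit = 57/8 − 10 = -23/8

-23/8 dollars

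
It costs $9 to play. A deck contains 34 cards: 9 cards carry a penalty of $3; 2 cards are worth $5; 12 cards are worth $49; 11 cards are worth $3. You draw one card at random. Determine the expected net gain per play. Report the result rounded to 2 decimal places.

$8.76

E[payout] = (9/34)·(-3) + (2/34)·5 + (12/34)·49 + (11/34)·3 = 302/17
Expected profit = 302/17 − 9 = 149/17 ≈ $8.76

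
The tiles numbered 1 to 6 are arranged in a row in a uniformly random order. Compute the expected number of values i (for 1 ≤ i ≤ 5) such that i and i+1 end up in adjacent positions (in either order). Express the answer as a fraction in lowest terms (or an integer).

For each i ∈ {1,…,5}, let Xᵢ = 1 if i and i+1 are adjacent. P(Xᵢ=1) = 2·(6−1)!/6! = 2/6.
By linearity, E[ΣXᵢ] = (5)·(2/6) = 5/3.

5/3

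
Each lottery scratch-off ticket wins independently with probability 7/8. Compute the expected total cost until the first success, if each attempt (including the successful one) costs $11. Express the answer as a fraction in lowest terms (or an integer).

E[#attempts] = 1/p = 8/7; E[cost] = 11·8/7 = 88/7.

88/7 dollars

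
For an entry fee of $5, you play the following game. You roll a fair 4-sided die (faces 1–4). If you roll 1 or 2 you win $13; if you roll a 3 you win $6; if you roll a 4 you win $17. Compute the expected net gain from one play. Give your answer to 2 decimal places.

E[payout] = (1/4)·6 + (1/2)·13 + (1/4)·17 = 49/4
Expected profit = 49/4 − 5 = 29/4 ≈ $7.25

$7.25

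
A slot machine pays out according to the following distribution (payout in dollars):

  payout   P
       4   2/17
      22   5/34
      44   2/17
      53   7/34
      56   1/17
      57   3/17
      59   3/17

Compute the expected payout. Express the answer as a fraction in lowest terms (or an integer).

1481/34 dollars

E[X] = (2/17)·4 + (5/34)·22 + (2/17)·44 + (7/34)·53 + (1/17)·56 + (3/17)·57 + (3/17)·59
     = 1481/34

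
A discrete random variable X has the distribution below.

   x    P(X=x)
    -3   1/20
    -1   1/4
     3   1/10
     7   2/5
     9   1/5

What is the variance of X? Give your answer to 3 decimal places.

17.150

E[X] = (1/20)·(-3) + (1/4)·(-1) + (1/10)·3 + (2/5)·7 + (1/5)·9 = 9/2
E[X²] = (1/20)·9 + (1/4)·1 + (1/10)·9 + (2/5)·49 + (1/5)·81 = 187/5
Var(X) = 187/5 − (9/2)² = 343/20 ≈ 17.150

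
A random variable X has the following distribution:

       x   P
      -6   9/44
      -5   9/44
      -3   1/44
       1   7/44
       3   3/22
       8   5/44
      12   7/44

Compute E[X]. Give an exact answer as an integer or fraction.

47/44

E[X] = (9/44)·(-6) + (9/44)·(-5) + (1/44)·(-3) + (7/44)·1 + (3/22)·3 + (5/44)·8 + (7/44)·12
     = 47/44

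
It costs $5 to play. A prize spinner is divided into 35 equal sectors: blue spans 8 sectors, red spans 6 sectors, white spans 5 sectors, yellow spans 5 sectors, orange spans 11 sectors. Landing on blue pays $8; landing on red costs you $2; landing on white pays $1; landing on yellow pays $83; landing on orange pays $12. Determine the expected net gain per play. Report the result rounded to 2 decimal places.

$12.26

E[payout] = (8/35)·8 + (6/35)·(-2) + (5/35)·1 + (5/35)·83 + (11/35)·12 = 604/35
Expected profit = 604/35 − 5 = 429/35 ≈ $12.26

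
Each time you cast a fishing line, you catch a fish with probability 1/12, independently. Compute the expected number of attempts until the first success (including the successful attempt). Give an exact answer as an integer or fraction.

12

For a geometric distribution, E[trials] = 1/p = 1/(1/12) = 12.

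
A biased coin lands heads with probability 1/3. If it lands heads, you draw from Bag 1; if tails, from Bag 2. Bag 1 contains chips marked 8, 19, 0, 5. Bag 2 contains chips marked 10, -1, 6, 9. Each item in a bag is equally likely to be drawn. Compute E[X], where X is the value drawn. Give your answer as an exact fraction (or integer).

E[X | Bag 1] = (8 + 19 + 0 + 5)/4 = 8
E[X | Bag 2] = (10 − 1 + 6 + 9)/4 = 6
E[X] = (1/3)·8 + (2/3)·6 = 20/3

20/3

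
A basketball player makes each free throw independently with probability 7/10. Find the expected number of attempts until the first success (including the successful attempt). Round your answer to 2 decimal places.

For a geometric distribution, E[trials] = 1/p = 1/(7/10) = 10/7.
≈ 1.43

1.43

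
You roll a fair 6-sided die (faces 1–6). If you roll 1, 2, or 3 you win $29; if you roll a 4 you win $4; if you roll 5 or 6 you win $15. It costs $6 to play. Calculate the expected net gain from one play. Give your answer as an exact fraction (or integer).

85/6 dollars

E[payout] = (1/6)·4 + (1/3)·15 + (1/2)·29 = 121/6
Expected profit = 121/6 − 6 = 85/6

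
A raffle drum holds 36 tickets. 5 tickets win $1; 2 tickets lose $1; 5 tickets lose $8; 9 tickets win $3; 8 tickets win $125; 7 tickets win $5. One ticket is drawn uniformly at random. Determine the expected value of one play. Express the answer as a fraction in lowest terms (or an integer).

1025/36 dollars

E[payout] = (5/36)·1 + (2/36)·(-1) + (5/36)·(-8) + (9/36)·3 + (8/36)·125 + (7/36)·5 = 1025/36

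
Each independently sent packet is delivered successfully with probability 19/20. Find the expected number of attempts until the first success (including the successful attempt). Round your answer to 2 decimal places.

1.05

For a geometric distribution, E[trials] = 1/p = 1/(19/20) = 20/19.
≈ 1.05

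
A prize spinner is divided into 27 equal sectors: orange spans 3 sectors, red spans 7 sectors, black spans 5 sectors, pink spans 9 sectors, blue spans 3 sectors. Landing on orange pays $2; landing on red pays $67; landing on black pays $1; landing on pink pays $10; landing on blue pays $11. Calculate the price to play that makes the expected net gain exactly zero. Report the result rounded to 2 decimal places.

E[payout] = (3/27)·2 + (7/27)·67 + (5/27)·1 + (9/27)·10 + (3/27)·11 = 67/3
Fair fee = E[payout] = 67/3 ≈ $22.33

$22.33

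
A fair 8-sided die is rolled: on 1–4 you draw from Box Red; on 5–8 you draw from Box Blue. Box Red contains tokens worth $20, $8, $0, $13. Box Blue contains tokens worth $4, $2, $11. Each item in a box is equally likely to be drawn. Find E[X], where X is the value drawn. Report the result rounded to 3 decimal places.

E[X | Box Red] = (20 + 8 + 0 + 13)/4 = 41/4
E[X | Box Blue] = (4 + 2 + 11)/3 = 17/3
E[X] = (1/2)·41/4 + (1/2)·17/3 = 191/24 ≈ 7.958

$7.958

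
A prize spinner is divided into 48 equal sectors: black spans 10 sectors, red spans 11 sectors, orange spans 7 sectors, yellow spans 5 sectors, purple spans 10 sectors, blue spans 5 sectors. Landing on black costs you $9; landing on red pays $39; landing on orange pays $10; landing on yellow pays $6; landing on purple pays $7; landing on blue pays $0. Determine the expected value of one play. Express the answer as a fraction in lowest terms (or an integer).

509/48 dollars

E[payout] = (10/48)·(-9) + (11/48)·39 + (7/48)·10 + (5/48)·6 + (10/48)·7 + (5/48)·0 = 509/48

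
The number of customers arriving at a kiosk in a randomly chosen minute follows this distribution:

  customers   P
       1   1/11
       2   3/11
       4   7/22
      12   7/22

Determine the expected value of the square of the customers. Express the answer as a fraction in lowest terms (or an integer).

E[X²] = (1/11)·1 + (3/11)·4 + (7/22)·16 + (7/22)·144
     = 573/11

573/11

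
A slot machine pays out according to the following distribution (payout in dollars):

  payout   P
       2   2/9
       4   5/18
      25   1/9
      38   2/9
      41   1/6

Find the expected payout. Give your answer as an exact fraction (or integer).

353/18 dollars

E[X] = (2/9)·2 + (5/18)·4 + (1/9)·25 + (2/9)·38 + (1/6)·41
     = 353/18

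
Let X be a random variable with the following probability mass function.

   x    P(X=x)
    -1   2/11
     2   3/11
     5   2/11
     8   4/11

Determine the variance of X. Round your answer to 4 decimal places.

11.6033

E[X] = (2/11)·(-1) + (3/11)·2 + (2/11)·5 + (4/11)·8 = 46/11
E[X²] = (2/11)·1 + (3/11)·4 + (2/11)·25 + (4/11)·64 = 320/11
Var(X) = 320/11 − (46/11)² = 1404/121 ≈ 11.6033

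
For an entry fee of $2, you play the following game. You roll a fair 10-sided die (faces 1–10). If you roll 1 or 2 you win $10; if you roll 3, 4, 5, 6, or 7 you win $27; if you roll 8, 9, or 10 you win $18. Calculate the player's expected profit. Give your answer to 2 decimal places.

E[payout] = (1/5)·10 + (3/10)·18 + (1/2)·27 = 209/10
Expected profit = 209/10 − 2 = 189/10 ≈ $18.90

$18.90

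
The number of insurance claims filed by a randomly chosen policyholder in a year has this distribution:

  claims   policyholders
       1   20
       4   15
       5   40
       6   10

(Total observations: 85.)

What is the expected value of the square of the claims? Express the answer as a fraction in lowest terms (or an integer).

324/17

Total = 85, so P(claims=1) = 20/85, etc.
E[X²] = (4/17)·1 + (3/17)·16 + (8/17)·25 + (2/17)·36
     = 324/17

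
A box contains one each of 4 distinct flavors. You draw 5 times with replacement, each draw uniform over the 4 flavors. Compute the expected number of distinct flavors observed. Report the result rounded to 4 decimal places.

3.0508

Let Xⱼ=1 if type j appears at least once. P(Xⱼ=1) = 1 − ((4−1)/4)^5 = 781/1024.
E[#distinct] = 4·781/1024 = 781/256.
≈ 3.0508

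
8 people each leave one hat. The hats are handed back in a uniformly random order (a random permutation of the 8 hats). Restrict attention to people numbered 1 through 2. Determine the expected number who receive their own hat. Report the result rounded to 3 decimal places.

Let Xᵢ = 1 if person i gets their own hat. For each i, P(Xᵢ=1) = 1/8.
By linearity of expectation, E[X₁+…+X_2] = 2·(1/8) = 1/4.
≈ 0.250

0.250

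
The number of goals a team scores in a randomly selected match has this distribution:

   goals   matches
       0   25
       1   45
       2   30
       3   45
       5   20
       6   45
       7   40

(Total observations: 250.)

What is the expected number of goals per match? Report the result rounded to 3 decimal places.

Total = 250, so P(goals=0) = 25/250, etc.
E[X] = (1/10)·0 + (9/50)·1 + (3/25)·2 + (9/50)·3 + (2/25)·5 + (9/50)·6 + (4/25)·7
     = 89/25 ≈ 3.560

3.560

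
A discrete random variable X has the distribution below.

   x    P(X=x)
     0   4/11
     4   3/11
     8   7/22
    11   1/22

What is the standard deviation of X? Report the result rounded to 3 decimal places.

3.622

E[X] = 91/22, E[X²] = 665/22
Var(X) = E[X²] − (E[X])² = 665/22 − 8281/484 = 6349/484
SD(X) = √(6349/484) ≈ 3.622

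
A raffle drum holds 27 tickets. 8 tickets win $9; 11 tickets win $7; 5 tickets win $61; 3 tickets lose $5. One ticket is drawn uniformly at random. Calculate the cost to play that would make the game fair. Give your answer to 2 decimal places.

$16.26

E[payout] = (8/27)·9 + (11/27)·7 + (5/27)·61 + (3/27)·(-5) = 439/27
Fair fee = E[payout] = 439/27 ≈ $16.26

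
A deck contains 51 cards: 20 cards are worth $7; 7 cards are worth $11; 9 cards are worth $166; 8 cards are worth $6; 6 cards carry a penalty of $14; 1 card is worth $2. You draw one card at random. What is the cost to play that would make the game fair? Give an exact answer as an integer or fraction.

E[payout] = (20/51)·7 + (7/51)·11 + (9/51)·166 + (8/51)·6 + (6/51)·(-14) + (1/51)·2 = 559/17
Fair fee = E[payout] = 559/17

559/17 dollars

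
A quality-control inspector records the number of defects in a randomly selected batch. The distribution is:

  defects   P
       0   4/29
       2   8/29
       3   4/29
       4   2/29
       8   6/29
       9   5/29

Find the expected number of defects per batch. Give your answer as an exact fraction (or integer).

E[X] = (4/29)·0 + (8/29)·2 + (4/29)·3 + (2/29)·4 + (6/29)·8 + (5/29)·9
     = 129/29

129/29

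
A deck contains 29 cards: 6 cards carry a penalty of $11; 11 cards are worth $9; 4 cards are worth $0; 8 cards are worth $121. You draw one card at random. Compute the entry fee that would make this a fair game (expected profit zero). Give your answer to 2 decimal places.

E[payout] = (6/29)·(-11) + (11/29)·9 + (4/29)·0 + (8/29)·121 = 1001/29
Fair fee = E[payout] = 1001/29 ≈ $34.52

$34.52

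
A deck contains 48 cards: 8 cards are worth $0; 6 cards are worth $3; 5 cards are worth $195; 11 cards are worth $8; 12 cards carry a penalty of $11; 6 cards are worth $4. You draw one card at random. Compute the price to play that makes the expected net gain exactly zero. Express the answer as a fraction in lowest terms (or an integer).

973/48 dollars

E[payout] = (8/48)·0 + (6/48)·3 + (5/48)·195 + (11/48)·8 + (12/48)·(-11) + (6/48)·4 = 973/48
Fair fee = E[payout] = 973/48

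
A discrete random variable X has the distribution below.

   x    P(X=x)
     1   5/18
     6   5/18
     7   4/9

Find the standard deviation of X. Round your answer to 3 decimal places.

2.549

E[X] = 91/18, E[X²] = 577/18
Var(X) = E[X²] − (E[X])² = 577/18 − 8281/324 = 2105/324
SD(X) = √(2105/324) ≈ 2.549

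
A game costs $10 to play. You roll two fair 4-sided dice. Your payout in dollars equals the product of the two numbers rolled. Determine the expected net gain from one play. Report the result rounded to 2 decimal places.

-$3.75

Distribution of the product of the two numbers rolled: 1 w.p. 1/16, 2 w.p. 1/8, 3 w.p. 1/8, 4 w.p. 3/16, 6 w.p. 1/8, 8 w.p. 1/8, …
E[payout] = (1/16)·1 + (1/8)·2 + (1/8)·3 + (3/16)·4 + (1/8)·6 + (1/8)·8 + (1/16)·9 + (1/8)·12 + (1/16)·16 = 25/4
Expected profit = 25/4 − 10 = -15/4 ≈ -$3.75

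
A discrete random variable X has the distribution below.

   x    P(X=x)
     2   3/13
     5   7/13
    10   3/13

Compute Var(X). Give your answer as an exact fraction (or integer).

1290/169

E[X] = (3/13)·2 + (7/13)·5 + (3/13)·10 = 71/13
E[X²] = (3/13)·4 + (7/13)·25 + (3/13)·100 = 487/13
Var(X) = 487/13 − (71/13)² = 1290/169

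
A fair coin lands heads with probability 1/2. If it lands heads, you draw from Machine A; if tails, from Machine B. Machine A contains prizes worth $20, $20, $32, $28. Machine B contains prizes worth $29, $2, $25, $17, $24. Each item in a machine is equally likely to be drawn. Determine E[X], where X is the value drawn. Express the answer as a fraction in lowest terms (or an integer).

111/5 dollars

E[X | Machine A] = (20 + 20 + 32 + 28)/4 = 25
E[X | Machine B] = (29 + 2 + 25 + 17 + 24)/5 = 97/5
E[X] = (1/2)·25 + (1/2)·97/5 = 111/5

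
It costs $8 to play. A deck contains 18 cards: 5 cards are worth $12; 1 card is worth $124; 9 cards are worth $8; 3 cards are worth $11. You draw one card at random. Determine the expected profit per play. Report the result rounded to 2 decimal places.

$8.06

E[payout] = (5/18)·12 + (1/18)·124 + (9/18)·8 + (3/18)·11 = 289/18
Expected profit = 289/18 − 8 = 145/18 ≈ $8.06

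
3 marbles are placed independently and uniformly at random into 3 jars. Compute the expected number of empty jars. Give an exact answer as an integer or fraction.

Let Xⱼ=1 if jar j is empty. P(Xⱼ=1) = ((3-1)/3)^3 = 8/27.
By linearity, E[#empty] = 3·8/27 = 8/9.

8/9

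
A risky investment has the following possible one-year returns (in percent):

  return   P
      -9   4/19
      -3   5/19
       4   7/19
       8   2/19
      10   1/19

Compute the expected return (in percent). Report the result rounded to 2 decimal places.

0.16

E[X] = (4/19)·(-9) + (5/19)·(-3) + (7/19)·4 + (2/19)·8 + (1/19)·10
     = 3/19 ≈ 0.16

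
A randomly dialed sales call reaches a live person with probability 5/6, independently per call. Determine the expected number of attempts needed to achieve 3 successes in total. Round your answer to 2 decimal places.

3.60

By linearity (sum of 3 independent geometric waits), E[trials] = 3/p = 3/(5/6) = 18/5.
≈ 3.60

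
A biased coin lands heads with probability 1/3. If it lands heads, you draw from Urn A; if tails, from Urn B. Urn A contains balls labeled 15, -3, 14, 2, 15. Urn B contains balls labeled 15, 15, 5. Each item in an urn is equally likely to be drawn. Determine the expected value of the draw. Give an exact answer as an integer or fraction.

479/45

E[X | Urn A] = (15 − 3 + 14 + 2 + 15)/5 = 43/5
E[X | Urn B] = (15 + 15 + 5)/3 = 35/3
E[X] = (1/3)·43/5 + (2/3)·35/3 = 479/45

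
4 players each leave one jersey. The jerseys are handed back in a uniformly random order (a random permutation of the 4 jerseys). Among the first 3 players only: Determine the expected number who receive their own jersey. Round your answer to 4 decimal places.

Let Xᵢ = 1 if person i gets their own jersey. For each i, P(Xᵢ=1) = 1/4.
By linearity of expectation, E[X₁+…+X_3] = 3·(1/4) = 3/4.
≈ 0.7500

0.7500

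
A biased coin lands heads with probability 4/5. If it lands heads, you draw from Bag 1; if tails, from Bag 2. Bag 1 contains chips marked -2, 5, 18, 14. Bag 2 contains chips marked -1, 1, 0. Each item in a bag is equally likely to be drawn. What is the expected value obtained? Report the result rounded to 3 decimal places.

7.000

E[X | Bag 1] = (-2 + 5 + 18 + 14)/4 = 35/4
E[X | Bag 2] = (-1 + 1 + 0)/3 = 0
E[X] = (4/5)·35/4 + (1/5)·0 = 7 ≈ 7.000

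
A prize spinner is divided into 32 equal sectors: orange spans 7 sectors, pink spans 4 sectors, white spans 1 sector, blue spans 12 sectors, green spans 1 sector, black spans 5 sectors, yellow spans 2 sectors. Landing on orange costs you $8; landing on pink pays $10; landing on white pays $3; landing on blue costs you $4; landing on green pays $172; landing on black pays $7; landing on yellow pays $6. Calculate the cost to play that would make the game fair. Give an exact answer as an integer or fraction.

79/16 dollars

E[payout] = (7/32)·(-8) + (4/32)·10 + (1/32)·3 + (12/32)·(-4) + (1/32)·172 + (5/32)·7 + (2/32)·6 = 79/16
Fair fee = E[payout] = 79/16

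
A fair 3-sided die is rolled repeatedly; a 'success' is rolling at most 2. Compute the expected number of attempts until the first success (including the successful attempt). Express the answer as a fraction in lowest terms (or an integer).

For a geometric distribution, E[trials] = 1/p = 1/(2/3) = 3/2.

3/2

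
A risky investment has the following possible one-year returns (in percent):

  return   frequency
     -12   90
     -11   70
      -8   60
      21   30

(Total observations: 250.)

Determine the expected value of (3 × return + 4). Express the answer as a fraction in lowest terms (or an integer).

Total = 250, so P(return=-12) = 90/250, etc.
E[3x+4] = (9/25)·(-32) + (7/25)·(-29) + (6/25)·(-20) + (3/25)·67
     = -82/5

-82/5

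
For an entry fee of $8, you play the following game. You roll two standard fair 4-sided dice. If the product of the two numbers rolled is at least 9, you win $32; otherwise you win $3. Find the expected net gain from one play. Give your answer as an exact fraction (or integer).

E[payout] = (3/4)·3 + (1/4)·32 = 41/4
Expected profit = 41/4 − 8 = 9/4

9/4 dollars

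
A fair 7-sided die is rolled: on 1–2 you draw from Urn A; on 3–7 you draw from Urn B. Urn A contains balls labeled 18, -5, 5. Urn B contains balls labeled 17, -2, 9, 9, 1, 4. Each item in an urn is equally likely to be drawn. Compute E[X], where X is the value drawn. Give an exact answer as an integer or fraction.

131/21

E[X | Urn A] = (18 − 5 + 5)/3 = 6
E[X | Urn B] = (17 − 2 + 9 + 9 + 1 + 4)/6 = 19/3
E[X] = (2/7)·6 + (5/7)·19/3 = 131/21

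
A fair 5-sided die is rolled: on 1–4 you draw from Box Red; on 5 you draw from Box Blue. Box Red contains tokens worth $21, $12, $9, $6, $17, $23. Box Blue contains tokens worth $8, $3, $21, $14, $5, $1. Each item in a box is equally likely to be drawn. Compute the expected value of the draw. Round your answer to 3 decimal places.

$13.467

E[X | Box Red] = (21 + 12 + 9 + 6 + 17 + 23)/6 = 44/3
E[X | Box Blue] = (8 + 3 + 21 + 14 + 5 + 1)/6 = 26/3
E[X] = (4/5)·44/3 + (1/5)·26/3 = 202/15 ≈ 13.467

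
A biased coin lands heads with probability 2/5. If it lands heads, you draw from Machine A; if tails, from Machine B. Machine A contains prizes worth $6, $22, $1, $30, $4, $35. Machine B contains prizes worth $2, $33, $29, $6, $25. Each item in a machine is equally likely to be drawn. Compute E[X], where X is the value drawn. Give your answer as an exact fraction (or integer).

269/15 dollars

E[X | Machine A] = (6 + 22 + 1 + 30 + 4 + 35)/6 = 49/3
E[X | Machine B] = (2 + 33 + 29 + 6 + 25)/5 = 19
E[X] = (2/5)·49/3 + (3/5)·19 = 269/15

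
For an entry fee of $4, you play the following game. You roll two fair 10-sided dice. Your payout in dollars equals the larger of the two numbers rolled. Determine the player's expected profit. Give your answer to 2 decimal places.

Distribution of the larger of the two numbers rolled: 1 w.p. 1/100, 2 w.p. 3/100, 3 w.p. 1/20, 4 w.p. 7/100, 5 w.p. 9/100, 6 w.p. 11/100, …
E[payout] = (1/100)·1 + (3/100)·2 + (1/20)·3 + (7/100)·4 + (9/100)·5 + (11/100)·6 + (13/100)·7 + (3/20)·8 + (17/100)·9 + (19/100)·10 = 143/20
Expected profit = 143/20 − 4 = 63/20 ≈ $3.15

$3.15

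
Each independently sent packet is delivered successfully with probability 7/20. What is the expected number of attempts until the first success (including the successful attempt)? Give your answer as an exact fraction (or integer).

For a geometric distribution, E[trials] = 1/p = 1/(7/20) = 20/7.

20/7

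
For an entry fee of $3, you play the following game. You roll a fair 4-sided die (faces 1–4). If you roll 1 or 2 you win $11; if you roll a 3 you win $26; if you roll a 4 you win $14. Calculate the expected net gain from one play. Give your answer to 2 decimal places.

E[payout] = (1/2)·11 + (1/4)·14 + (1/4)·26 = 31/2
Expected profit = 31/2 − 3 = 25/2 ≈ $12.50

$12.50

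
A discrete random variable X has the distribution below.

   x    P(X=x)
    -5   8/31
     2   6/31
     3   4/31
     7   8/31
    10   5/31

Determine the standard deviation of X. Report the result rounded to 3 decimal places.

5.360

E[X] = 90/31, E[X²] = 1152/31
Var(X) = E[X²] − (E[X])² = 1152/31 − 8100/961 = 27612/961
SD(X) = √(27612/961) ≈ 5.360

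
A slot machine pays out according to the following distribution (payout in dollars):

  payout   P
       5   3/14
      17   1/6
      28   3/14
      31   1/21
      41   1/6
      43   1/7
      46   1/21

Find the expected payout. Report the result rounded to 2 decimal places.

$26.55

E[X] = (3/14)·5 + (1/6)·17 + (3/14)·28 + (1/21)·31 + (1/6)·41 + (1/7)·43 + (1/21)·46
     = 1115/42 ≈ 26.55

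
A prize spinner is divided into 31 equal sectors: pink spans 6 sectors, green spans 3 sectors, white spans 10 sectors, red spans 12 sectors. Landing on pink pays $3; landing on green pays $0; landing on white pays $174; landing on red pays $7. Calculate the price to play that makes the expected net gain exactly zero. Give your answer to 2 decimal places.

E[payout] = (6/31)·3 + (3/31)·0 + (10/31)·174 + (12/31)·7 = 1842/31
Fair fee = E[payout] = 1842/31 ≈ $59.42

$59.42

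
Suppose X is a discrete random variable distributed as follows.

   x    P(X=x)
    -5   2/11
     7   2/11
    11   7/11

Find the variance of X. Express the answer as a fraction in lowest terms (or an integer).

E[X] = (2/11)·(-5) + (2/11)·7 + (7/11)·11 = 81/11
E[X²] = (2/11)·25 + (2/11)·49 + (7/11)·121 = 995/11
Var(X) = 995/11 − (81/11)² = 4384/121

4384/121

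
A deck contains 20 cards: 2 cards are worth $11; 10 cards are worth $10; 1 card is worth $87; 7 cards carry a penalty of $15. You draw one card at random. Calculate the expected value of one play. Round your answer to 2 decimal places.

$5.20

E[payout] = (2/20)·11 + (10/20)·10 + (1/20)·87 + (7/20)·(-15) = 26/5
≈ $5.20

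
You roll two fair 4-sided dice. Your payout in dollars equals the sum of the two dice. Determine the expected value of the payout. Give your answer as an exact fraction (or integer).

$5

Distribution of the sum of the two dice: 2 w.p. 1/16, 3 w.p. 1/8, 4 w.p. 3/16, 5 w.p. 1/4, 6 w.p. 3/16, 7 w.p. 1/8, …
E[payout] = (1/16)·2 + (1/8)·3 + (3/16)·4 + (1/4)·5 + (3/16)·6 + (1/8)·7 + (1/16)·8 = 5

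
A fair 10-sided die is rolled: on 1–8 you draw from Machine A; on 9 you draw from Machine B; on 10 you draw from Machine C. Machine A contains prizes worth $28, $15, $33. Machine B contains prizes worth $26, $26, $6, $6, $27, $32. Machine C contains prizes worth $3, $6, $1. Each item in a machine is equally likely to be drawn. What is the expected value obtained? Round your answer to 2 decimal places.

E[X | Machine A] = (28 + 15 + 33)/3 = 76/3
E[X | Machine B] = (26 + 26 + 6 + 6 + 27 + 32)/6 = 41/2
E[X | Machine C] = (3 + 6 + 1)/3 = 10/3
E[X] = (4/5)·76/3 + (1/10)·41/2 + (1/10)·10/3 = 453/20 ≈ 22.65

$22.65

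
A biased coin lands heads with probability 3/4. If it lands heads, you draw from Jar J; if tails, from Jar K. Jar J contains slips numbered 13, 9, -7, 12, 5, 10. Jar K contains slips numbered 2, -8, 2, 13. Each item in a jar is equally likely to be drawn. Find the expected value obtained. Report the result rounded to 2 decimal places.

5.81

E[X | Jar J] = (13 + 9 − 7 + 12 + 5 + 10)/6 = 7
E[X | Jar K] = (2 − 8 + 2 + 13)/4 = 9/4
E[X] = (3/4)·7 + (1/4)·9/4 = 93/16 ≈ 5.81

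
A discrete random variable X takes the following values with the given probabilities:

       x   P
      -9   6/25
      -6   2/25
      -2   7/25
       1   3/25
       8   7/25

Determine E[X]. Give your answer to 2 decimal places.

E[X] = (6/25)·(-9) + (2/25)·(-6) + (7/25)·(-2) + (3/25)·1 + (7/25)·8
     = -21/25 ≈ -0.84

-0.84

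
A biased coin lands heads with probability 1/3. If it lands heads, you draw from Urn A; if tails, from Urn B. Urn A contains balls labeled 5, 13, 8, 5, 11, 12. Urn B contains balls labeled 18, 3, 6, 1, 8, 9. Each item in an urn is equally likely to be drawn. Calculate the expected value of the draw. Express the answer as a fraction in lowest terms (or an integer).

E[X | Urn A] = (5 + 13 + 8 + 5 + 11 + 12)/6 = 9
E[X | Urn B] = (18 + 3 + 6 + 1 + 8 + 9)/6 = 15/2
E[X] = (1/3)·9 + (2/3)·15/2 = 8

8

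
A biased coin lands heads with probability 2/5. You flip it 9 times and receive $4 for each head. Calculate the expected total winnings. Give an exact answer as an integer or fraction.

E[#heads] = 9·2/5 = 18/5 (linearity over flips).
E[winnings] = 4·18/5 = 72/5.

72/5 dollars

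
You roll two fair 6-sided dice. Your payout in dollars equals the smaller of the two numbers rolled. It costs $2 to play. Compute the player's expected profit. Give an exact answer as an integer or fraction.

19/36 dollars

Distribution of the smaller of the two numbers rolled: 1 w.p. 11/36, 2 w.p. 1/4, 3 w.p. 7/36, 4 w.p. 5/36, 5 w.p. 1/12, 6 w.p. 1/36
E[payout] = (11/36)·1 + (1/4)·2 + (7/36)·3 + (5/36)·4 + (1/12)·5 + (1/36)·6 = 91/36
Expected profit = 91/36 − 2 = 19/36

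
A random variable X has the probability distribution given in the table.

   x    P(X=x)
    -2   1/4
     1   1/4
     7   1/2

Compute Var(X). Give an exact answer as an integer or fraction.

243/16

E[X] = (1/4)·(-2) + (1/4)·1 + (1/2)·7 = 13/4
E[X²] = (1/4)·4 + (1/4)·1 + (1/2)·49 = 103/4
Var(X) = 103/4 − (13/4)² = 243/16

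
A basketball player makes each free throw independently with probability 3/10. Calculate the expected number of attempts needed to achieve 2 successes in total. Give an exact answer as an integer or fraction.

By linearity (sum of 2 independent geometric waits), E[trials] = 2/p = 2/(3/10) = 20/3.

20/3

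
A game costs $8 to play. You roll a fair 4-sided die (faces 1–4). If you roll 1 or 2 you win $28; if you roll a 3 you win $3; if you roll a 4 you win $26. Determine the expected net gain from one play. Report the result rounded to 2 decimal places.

E[payout] = (1/4)·3 + (1/4)·26 + (1/2)·28 = 85/4
Expected profit = 85/4 − 8 = 53/4 ≈ $13.25

$13.25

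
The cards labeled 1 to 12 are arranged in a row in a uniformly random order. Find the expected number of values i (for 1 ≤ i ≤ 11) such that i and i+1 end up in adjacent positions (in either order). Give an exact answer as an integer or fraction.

11/6

For each i ∈ {1,…,11}, let Xᵢ = 1 if i and i+1 are adjacent. P(Xᵢ=1) = 2·(12−1)!/12! = 2/12.
By linearity, E[ΣXᵢ] = (11)·(2/12) = 11/6.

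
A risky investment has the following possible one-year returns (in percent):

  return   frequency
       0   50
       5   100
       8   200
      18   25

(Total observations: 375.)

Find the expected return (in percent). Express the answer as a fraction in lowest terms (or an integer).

Total = 375, so P(return=0) = 50/375, etc.
E[X] = (2/15)·0 + (4/15)·5 + (8/15)·8 + (1/15)·18
     = 34/5

34/5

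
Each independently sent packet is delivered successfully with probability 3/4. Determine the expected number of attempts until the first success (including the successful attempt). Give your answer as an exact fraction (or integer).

4/3

For a geometric distribution, E[trials] = 1/p = 1/(3/4) = 4/3.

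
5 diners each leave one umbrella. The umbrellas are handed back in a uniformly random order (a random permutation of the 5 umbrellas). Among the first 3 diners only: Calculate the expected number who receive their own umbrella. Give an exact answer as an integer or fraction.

3/5

Let Xᵢ = 1 if person i gets their own umbrella. For each i, P(Xᵢ=1) = 1/5.
By linearity of expectation, E[X₁+…+X_3] = 3·(1/5) = 3/5.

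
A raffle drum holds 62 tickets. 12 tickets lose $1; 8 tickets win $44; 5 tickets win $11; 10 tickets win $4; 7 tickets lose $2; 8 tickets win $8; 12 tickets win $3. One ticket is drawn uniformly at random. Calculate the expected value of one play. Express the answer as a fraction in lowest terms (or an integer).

E[payout] = (12/62)·(-1) + (8/62)·44 + (5/62)·11 + (10/62)·4 + (7/62)·(-2) + (8/62)·8 + (12/62)·3 = 521/62

521/62 dollars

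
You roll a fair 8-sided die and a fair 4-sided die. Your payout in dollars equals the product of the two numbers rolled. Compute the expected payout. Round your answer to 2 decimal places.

Distribution of the product of the two numbers rolled: 1 w.p. 1/32, 2 w.p. 1/16, 3 w.p. 1/16, 4 w.p. 3/32, 5 w.p. 1/32, 6 w.p. 3/32, …
E[payout] = (1/32)·1 + (1/16)·2 + (1/16)·3 + (3/32)·4 + (1/32)·5 + (3/32)·6 + (1/32)·7 + (3/32)·8 + (1/32)·9 + (1/32)·10 + (3/32)·12 + (1/32)·14 + (1/32)·15 + (1/16)·16 + (1/32)·18 + (1/32)·20 + (1/32)·21 + (1/16)·24 + (1/32)·28 + (1/32)·32 = 45/4
≈ $11.25

$11.25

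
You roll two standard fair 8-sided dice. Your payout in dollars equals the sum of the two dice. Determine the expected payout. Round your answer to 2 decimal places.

$9.00

Distribution of the sum of the two dice: 2 w.p. 1/64, 3 w.p. 1/32, 4 w.p. 3/64, 5 w.p. 1/16, 6 w.p. 5/64, 7 w.p. 3/32, …
E[payout] = (1/64)·2 + (1/32)·3 + (3/64)·4 + (1/16)·5 + (5/64)·6 + (3/32)·7 + (7/64)·8 + (1/8)·9 + (7/64)·10 + (3/32)·11 + (5/64)·12 + (1/16)·13 + (3/64)·14 + (1/32)·15 + (1/64)·16 = 9
≈ $9.00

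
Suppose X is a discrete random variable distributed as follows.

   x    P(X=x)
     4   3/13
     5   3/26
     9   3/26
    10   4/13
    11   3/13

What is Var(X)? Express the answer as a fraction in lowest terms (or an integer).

E[X] = (3/13)·4 + (3/26)·5 + (3/26)·9 + (4/13)·10 + (3/13)·11 = 106/13
E[X²] = (3/13)·16 + (3/26)·25 + (3/26)·81 + (4/13)·100 + (3/13)·121 = 970/13
Var(X) = 970/13 − (106/13)² = 1374/169

1374/169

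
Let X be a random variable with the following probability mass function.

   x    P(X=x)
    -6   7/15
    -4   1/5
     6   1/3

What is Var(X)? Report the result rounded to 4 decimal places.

29.4400

E[X] = (7/15)·(-6) + (1/5)·(-4) + (1/3)·6 = -8/5
E[X²] = (7/15)·36 + (1/5)·16 + (1/3)·36 = 32
Var(X) = 32 − (-8/5)² = 736/25 ≈ 29.4400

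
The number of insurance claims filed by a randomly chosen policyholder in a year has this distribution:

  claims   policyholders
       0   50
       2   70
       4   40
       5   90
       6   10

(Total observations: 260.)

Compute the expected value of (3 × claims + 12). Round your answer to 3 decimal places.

21.346

Total = 260, so P(claims=0) = 50/260, etc.
E[3x+12] = (5/26)·12 + (7/26)·18 + (2/13)·24 + (9/26)·27 + (1/26)·30
     = 555/26 ≈ 21.346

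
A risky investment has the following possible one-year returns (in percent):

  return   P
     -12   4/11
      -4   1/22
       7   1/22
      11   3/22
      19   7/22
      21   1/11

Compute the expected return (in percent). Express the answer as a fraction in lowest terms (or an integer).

115/22

E[X] = (4/11)·(-12) + (1/22)·(-4) + (1/22)·7 + (3/22)·11 + (7/22)·19 + (1/11)·21
     = 115/22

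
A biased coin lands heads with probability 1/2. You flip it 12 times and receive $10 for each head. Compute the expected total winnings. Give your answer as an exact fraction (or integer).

E[#heads] = 12·1/2 = 6 (linearity over flips).
E[winnings] = 10·6 = 60.

$60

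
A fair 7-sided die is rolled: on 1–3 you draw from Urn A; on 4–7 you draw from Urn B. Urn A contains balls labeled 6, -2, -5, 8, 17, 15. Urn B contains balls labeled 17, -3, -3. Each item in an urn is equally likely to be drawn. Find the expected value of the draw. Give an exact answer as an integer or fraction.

E[X | Urn A] = (6 − 2 − 5 + 8 + 17 + 15)/6 = 13/2
E[X | Urn B] = (17 − 3 − 3)/3 = 11/3
E[X] = (3/7)·13/2 + (4/7)·11/3 = 205/42

205/42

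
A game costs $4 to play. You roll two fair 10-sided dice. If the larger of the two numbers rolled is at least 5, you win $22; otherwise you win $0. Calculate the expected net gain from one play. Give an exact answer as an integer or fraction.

E[payout] = (4/25)·0 + (21/25)·22 = 462/25
Expected profit = 462/25 − 4 = 362/25

362/25 dollars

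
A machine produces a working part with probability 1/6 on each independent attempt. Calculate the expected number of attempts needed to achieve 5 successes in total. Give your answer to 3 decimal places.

30.000

By linearity (sum of 5 independent geometric waits), E[trials] = 5/p = 5/(1/6) = 30.
≈ 30.000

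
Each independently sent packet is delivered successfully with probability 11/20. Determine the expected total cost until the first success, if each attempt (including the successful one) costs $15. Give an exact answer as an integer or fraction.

E[#attempts] = 1/p = 20/11; E[cost] = 15·20/11 = 300/11.

300/11 dollars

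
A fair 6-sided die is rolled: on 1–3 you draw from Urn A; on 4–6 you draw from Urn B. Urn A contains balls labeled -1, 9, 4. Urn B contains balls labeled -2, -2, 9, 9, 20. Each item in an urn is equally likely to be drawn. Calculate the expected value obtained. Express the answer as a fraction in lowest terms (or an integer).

E[X | Urn A] = (-1 + 9 + 4)/3 = 4
E[X | Urn B] = (-2 − 2 + 9 + 9 + 20)/5 = 34/5
E[X] = (1/2)·4 + (1/2)·34/5 = 27/5

27/5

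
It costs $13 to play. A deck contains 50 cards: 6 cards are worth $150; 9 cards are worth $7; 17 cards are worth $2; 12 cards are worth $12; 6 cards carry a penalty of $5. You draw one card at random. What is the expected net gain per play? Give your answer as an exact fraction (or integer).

461/50 dollars

E[payout] = (6/50)·150 + (9/50)·7 + (17/50)·2 + (12/50)·12 + (6/50)·(-5) = 1111/50
Expected profit = 1111/50 − 13 = 461/50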